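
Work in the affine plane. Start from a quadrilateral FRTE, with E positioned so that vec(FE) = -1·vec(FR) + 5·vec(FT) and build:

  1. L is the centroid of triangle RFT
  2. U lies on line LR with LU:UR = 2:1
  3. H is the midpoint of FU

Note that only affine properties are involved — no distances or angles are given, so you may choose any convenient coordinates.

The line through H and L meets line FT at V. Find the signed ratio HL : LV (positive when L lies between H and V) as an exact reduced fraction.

Assign F = (0, 0), R = (1, 0), T = (0, 1), E = (-1, 5) — the answer is frame-independent, so this choice is without loss of generality.
1. L is the centroid of triangle RFT ⇒ L = (1/3, 1/3)
2. U lies on line LR with LU:UR = 2:1 ⇒ U = (7/9, 1/9)
3. H is the midpoint of FU ⇒ H = (7/18, 1/18)
line HL meets FT at V = (0, 2)
L = H + t·(V−H) with t = 1/7, so HL:LV = 1/7:6/7

HL:LV = 1/6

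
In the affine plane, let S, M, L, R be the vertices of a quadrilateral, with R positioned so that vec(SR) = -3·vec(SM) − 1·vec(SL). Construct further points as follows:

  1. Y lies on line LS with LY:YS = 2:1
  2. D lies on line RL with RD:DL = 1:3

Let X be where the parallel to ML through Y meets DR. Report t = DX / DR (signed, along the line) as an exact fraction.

t = -37/15

Set S = (0, 0), M = (1, 0), L = (0, 1), R = (-3, -1); any affine frame gives the same invariant.
1. Y lies on line LS with LY:YS = 2:1 ⇒ Y = (0, 1/3)
2. D lies on line RL with RD:DL = 1:3 ⇒ D = (-9/4, -1/2)
through Y parallel to ML: direction (-1, 1); meets DR at X = (-2/5, 11/15)
X = D + t·(R−D) with t = -37/15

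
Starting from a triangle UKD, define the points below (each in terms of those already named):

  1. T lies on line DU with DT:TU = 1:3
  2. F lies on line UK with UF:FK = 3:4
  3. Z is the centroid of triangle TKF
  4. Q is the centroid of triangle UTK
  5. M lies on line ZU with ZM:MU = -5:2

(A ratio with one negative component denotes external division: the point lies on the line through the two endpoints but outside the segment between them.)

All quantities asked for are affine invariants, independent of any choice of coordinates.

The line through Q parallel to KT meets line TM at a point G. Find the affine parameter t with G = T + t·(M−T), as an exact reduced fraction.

t = 21/97

Choose coordinates U = (0, 0), K = (1, 0), D = (0, 1).
1. T lies on line DU with DT:TU = 1:3 ⇒ T = (0, 3/4)
2. F lies on line UK with UF:FK = 3:4 ⇒ F = (3/7, 0)
3. Z is the centroid of triangle TKF ⇒ Z = (10/21, 1/4)
4. Q is the centroid of triangle UTK ⇒ Q = (1/3, 1/4)
5. M lies on line ZU with ZM:MU = -5:2 ⇒ M = (-20/63, -1/6)
through Q parallel to KT: direction (-1, 3/4); meets TM at G = (-20/291, 107/194)
G = T + t·(M−T) with t = 21/97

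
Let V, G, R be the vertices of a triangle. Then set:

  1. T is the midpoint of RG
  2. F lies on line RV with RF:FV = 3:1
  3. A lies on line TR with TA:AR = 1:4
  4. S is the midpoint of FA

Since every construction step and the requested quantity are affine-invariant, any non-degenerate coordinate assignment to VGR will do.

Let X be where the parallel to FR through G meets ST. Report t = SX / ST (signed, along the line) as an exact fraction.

Work in coordinates with V = (0, 0), G = (1, 0), R = (0, 1).
1. T is the midpoint of RG ⇒ T = (1/2, 1/2)
2. F lies on line RV with RF:FV = 3:1 ⇒ F = (0, 1/4)
3. A lies on line TR with TA:AR = 1:4 ⇒ A = (2/5, 3/5)
4. S is the midpoint of FA ⇒ S = (1/5, 17/40)
through G parallel to FR: direction (0, 3/4); meets ST at X = (1, 5/8)
X = S + t·(T−S) with t = 8/3

t = 8/3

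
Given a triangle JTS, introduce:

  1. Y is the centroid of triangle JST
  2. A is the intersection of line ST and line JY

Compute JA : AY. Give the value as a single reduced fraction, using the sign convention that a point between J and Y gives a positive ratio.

Work in coordinates with J = (0, 0), T = (1, 0), S = (0, 1).
1. Y is the centroid of triangle JST ⇒ Y = (1/3, 1/3)
2. A is the intersection of line ST and line JY ⇒ A = (1/2, 1/2)
A = J + t·(Y−J) with t = 3/2, so JA:AY = t:(1−t) = 3/2:-1/2

JA:AY = -3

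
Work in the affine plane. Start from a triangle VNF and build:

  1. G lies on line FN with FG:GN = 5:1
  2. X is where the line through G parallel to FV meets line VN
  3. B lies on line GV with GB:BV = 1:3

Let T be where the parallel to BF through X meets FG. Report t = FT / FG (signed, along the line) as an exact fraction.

Set V = (0, 0), N = (1, 0), F = (0, 1); any affine frame gives the same invariant.
1. G lies on line FN with FG:GN = 5:1 ⇒ G = (5/6, 1/6)
2. X is where the line through G parallel to FV meets line VN ⇒ X = (5/6, 0)
3. B lies on line GV with GB:BV = 1:3 ⇒ B = (5/8, 1/8)
through X parallel to BF: direction (-5/8, 7/8); meets FG at T = (5/12, 7/12)
T = F + t·(G−F) with t = 1/2

t = 1/2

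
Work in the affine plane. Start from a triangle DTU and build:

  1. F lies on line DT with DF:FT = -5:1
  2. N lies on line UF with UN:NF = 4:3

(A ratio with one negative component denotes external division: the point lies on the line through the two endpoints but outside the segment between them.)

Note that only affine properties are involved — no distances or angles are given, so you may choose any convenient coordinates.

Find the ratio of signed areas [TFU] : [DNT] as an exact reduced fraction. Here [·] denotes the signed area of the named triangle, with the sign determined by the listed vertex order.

Assign D = (0, 0), T = (1, 0), U = (0, 1) — the answer is frame-independent, so this choice is without loss of generality.
1. F lies on line DT with DF:FT = -5:1 ⇒ F = (5/4, 0)
2. N lies on line UF with UN:NF = 4:3 ⇒ N = (5/7, 3/7)
2·[TFU] = 1/4, 2·[DNT] = -3/7
[TFU]:[DNT] = 1/4:-3/7 = -7/12

[TFU]:[DNT] = -7/12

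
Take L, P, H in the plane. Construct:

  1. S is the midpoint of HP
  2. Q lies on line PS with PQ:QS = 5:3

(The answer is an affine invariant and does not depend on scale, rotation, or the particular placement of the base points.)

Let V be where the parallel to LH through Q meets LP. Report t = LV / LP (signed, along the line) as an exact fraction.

Assign L = (0, 0), P = (1, 0), H = (0, 1) — the answer is frame-independent, so this choice is without loss of generality.
1. S is the midpoint of HP ⇒ S = (1/2, 1/2)
2. Q lies on line PS with PQ:QS = 5:3 ⇒ Q = (11/16, 5/16)
through Q parallel to LH: direction (0, 1); meets LP at V = (11/16, 0)
V = L + t·(P−L) with t = 11/16

t = 11/16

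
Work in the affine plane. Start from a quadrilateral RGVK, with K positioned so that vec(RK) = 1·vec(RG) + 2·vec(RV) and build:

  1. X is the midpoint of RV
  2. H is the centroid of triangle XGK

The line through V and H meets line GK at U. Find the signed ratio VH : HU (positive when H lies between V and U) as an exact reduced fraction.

Assign R = (0, 0), G = (1, 0), V = (0, 1), K = (1, 2) — the answer is frame-independent, so this choice is without loss of generality.
1. X is the midpoint of RV ⇒ X = (0, 1/2)
2. H is the centroid of triangle XGK ⇒ H = (2/3, 5/6)
line VH meets GK at U = (1, 3/4)
H = V + t·(U−V) with t = 2/3, so VH:HU = 2/3:1/3

VH:HU = 2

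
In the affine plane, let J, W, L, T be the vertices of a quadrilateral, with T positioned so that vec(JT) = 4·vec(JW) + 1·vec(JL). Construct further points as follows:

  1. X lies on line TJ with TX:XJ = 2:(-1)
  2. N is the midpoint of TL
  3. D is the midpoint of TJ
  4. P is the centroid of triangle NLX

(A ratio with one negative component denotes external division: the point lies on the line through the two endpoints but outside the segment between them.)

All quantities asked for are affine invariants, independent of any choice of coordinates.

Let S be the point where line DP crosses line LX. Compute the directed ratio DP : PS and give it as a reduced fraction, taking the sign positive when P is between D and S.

DP:PS = 7/2

Assign J = (0, 0), W = (1, 0), L = (0, 1), T = (4, 1) — the answer is frame-independent, so this choice is without loss of generality.
1. X lies on line TJ with TX:XJ = 2:(-1) ⇒ X = (-4, -1)
2. N is the midpoint of TL ⇒ N = (2, 1)
3. D is the midpoint of TJ ⇒ D = (2, 1/2)
4. P is the centroid of triangle NLX ⇒ P = (-2/3, 1/3)
line DP meets LX at S = (-10/7, 2/7)
P = D + t·(S−D) with t = 7/9, so DP:PS = 7/9:2/9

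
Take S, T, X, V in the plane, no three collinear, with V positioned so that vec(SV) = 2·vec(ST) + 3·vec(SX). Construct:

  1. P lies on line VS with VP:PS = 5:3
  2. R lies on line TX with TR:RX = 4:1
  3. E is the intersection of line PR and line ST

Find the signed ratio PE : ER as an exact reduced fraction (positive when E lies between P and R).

PE:ER = -45/32

Work in coordinates with S = (0, 0), T = (1, 0), X = (0, 1), V = (2, 3).
1. P lies on line VS with VP:PS = 5:3 ⇒ P = (3/4, 9/8)
2. R lies on line TX with TR:RX = 4:1 ⇒ R = (1/5, 4/5)
3. E is the intersection of line PR and line ST ⇒ E = (-15/13, 0)
E = P + t·(R−P) with t = 45/13, so PE:ER = t:(1−t) = 45/13:-32/13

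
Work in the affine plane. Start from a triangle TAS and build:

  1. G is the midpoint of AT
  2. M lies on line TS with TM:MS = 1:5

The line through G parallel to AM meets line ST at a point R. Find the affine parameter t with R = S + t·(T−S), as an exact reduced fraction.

Assign T = (0, 0), A = (1, 0), S = (0, 1) — the answer is frame-independent, so this choice is without loss of generality.
1. G is the midpoint of AT ⇒ G = (1/2, 0)
2. M lies on line TS with TM:MS = 1:5 ⇒ M = (0, 1/6)
through G parallel to AM: direction (-1, 1/6); meets ST at R = (0, 1/12)
R = S + t·(T−S) with t = 11/12

t = 11/12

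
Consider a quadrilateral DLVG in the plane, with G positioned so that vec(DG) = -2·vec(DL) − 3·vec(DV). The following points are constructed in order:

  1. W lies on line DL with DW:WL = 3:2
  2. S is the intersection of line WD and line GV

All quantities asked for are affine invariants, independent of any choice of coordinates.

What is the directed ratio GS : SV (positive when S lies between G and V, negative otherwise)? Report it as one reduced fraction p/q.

GS:SV = 3

Assign D = (0, 0), L = (1, 0), V = (0, 1), G = (-2, -3) — the answer is frame-independent, so this choice is without loss of generality.
1. W lies on line DL with DW:WL = 3:2 ⇒ W = (3/5, 0)
2. S is the intersection of line WD and line GV ⇒ S = (-1/2, 0)
S = G + t·(V−G) with t = 3/4, so GS:SV = t:(1−t) = 3/4:1/4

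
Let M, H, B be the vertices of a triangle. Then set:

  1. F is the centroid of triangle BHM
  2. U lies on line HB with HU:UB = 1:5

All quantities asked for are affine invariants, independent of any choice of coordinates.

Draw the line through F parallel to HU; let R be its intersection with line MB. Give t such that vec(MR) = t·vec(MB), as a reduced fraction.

Work in coordinates with M = (0, 0), H = (1, 0), B = (0, 1).
1. F is the centroid of triangle BHM ⇒ F = (1/3, 1/3)
2. U lies on line HB with HU:UB = 1:5 ⇒ U = (5/6, 1/6)
through F parallel to HU: direction (-1/6, 1/6); meets MB at R = (0, 2/3)
R = M + t·(B−M) with t = 2/3

t = 2/3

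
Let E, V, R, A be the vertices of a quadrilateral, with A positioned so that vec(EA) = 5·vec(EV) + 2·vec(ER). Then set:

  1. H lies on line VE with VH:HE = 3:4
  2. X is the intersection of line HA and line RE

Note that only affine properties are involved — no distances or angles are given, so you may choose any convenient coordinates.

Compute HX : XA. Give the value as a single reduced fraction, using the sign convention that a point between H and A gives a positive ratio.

Work in coordinates with E = (0, 0), V = (1, 0), R = (0, 1), A = (5, 2).
1. H lies on line VE with VH:HE = 3:4 ⇒ H = (4/7, 0)
2. X is the intersection of line HA and line RE ⇒ X = (0, -8/31)
X = H + t·(A−H) with t = -4/31, so HX:XA = t:(1−t) = -4/31:35/31

HX:XA = -4/35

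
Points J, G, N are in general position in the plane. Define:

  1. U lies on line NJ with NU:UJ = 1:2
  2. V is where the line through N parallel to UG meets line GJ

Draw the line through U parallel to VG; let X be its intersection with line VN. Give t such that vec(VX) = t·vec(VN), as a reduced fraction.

t = 2/3

Assign J = (0, 0), G = (1, 0), N = (0, 1) — the answer is frame-independent, so this choice is without loss of generality.
1. U lies on line NJ with NU:UJ = 1:2 ⇒ U = (0, 2/3)
2. V is where the line through N parallel to UG meets line GJ ⇒ V = (3/2, 0)
through U parallel to VG: direction (-1/2, 0); meets VN at X = (1/2, 2/3)
X = V + t·(N−V) with t = 2/3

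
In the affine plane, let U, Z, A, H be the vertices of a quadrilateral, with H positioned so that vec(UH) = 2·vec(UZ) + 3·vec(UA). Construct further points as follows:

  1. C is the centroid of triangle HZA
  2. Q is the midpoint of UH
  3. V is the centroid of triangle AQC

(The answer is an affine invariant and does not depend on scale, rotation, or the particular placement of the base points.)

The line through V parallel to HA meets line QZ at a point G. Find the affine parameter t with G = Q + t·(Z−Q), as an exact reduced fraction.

t = -2/27

Choose coordinates U = (0, 0), Z = (1, 0), A = (0, 1), H = (2, 3).
1. C is the centroid of triangle HZA ⇒ C = (1, 4/3)
2. Q is the midpoint of UH ⇒ Q = (1, 3/2)
3. V is the centroid of triangle AQC ⇒ V = (2/3, 23/18)
through V parallel to HA: direction (-2, -2); meets QZ at G = (1, 29/18)
G = Q + t·(Z−Q) with t = -2/27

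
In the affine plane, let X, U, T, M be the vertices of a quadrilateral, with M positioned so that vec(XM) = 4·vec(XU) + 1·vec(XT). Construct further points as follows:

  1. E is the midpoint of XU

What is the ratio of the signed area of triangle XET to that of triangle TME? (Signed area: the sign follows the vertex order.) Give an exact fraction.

Assign X = (0, 0), U = (1, 0), T = (0, 1), M = (4, 1) — the answer is frame-independent, so this choice is without loss of generality.
1. E is the midpoint of XU ⇒ E = (1/2, 0)
2·[XET] = 1/2, 2·[TME] = -4
[XET]:[TME] = 1/2:-4 = -1/8

[XET]:[TME] = -1/8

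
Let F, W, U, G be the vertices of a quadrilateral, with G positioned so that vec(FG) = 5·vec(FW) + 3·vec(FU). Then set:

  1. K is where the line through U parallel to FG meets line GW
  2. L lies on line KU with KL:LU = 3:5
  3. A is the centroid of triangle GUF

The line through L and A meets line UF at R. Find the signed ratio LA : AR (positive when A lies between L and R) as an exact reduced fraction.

Choose coordinates F = (0, 0), W = (1, 0), U = (0, 1), G = (5, 3).
1. K is where the line through U parallel to FG meets line GW ⇒ K = (35/3, 8)
2. L lies on line KU with KL:LU = 3:5 ⇒ L = (175/24, 43/8)
3. A is the centroid of triangle GUF ⇒ A = (5/3, 4/3)
line LA meets UF at R = (0, 11/81)
A = L + t·(R−L) with t = 27/35, so LA:AR = 27/35:8/35

LA:AR = 27/8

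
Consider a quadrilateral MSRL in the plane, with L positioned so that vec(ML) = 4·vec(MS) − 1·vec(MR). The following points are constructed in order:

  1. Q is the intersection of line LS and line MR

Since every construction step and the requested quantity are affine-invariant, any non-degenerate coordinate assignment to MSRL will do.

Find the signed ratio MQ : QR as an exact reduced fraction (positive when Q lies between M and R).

MQ:QR = 1/2

Assign M = (0, 0), S = (1, 0), R = (0, 1), L = (4, -1) — the answer is frame-independent, so this choice is without loss of generality.
1. Q is the intersection of line LS and line MR ⇒ Q = (0, 1/3)
Q = M + t·(R−M) with t = 1/3, so MQ:QR = t:(1−t) = 1/3:2/3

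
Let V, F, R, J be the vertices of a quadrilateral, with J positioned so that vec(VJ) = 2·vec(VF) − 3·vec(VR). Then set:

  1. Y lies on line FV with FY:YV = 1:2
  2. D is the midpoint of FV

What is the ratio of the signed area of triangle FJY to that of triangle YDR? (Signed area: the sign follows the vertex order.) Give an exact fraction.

Work in coordinates with V = (0, 0), F = (1, 0), R = (0, 1), J = (2, -3).
1. Y lies on line FV with FY:YV = 1:2 ⇒ Y = (2/3, 0)
2. D is the midpoint of FV ⇒ D = (1/2, 0)
2·[FJY] = -1, 2·[YDR] = -1/6
[FJY]:[YDR] = -1:-1/6 = 6

[FJY]:[YDR] = 6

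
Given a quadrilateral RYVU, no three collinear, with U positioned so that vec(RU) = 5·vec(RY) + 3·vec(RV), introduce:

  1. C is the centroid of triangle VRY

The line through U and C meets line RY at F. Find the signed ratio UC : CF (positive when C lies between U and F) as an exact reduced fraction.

UC:CF = 8

Set R = (0, 0), Y = (1, 0), V = (0, 1), U = (5, 3); any affine frame gives the same invariant.
1. C is the centroid of triangle VRY ⇒ C = (1/3, 1/3)
line UC meets RY at F = (-1/4, 0)
C = U + t·(F−U) with t = 8/9, so UC:CF = 8/9:1/9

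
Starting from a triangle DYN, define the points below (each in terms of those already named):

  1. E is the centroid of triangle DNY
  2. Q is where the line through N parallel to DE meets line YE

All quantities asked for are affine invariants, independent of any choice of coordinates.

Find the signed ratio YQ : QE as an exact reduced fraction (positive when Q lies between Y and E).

YQ:QE = -2

Work in coordinates with D = (0, 0), Y = (1, 0), N = (0, 1).
1. E is the centroid of triangle DNY ⇒ E = (1/3, 1/3)
2. Q is where the line through N parallel to DE meets line YE ⇒ Q = (-1/3, 2/3)
Q = Y + t·(E−Y) with t = 2, so YQ:QE = t:(1−t) = 2:-1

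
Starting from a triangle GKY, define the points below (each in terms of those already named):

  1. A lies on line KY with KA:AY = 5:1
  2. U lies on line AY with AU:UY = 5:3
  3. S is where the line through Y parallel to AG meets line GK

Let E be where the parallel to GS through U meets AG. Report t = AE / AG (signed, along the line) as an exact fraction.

t = -1/8

Set G = (0, 0), K = (1, 0), Y = (0, 1); any affine frame gives the same invariant.
1. A lies on line KY with KA:AY = 5:1 ⇒ A = (1/6, 5/6)
2. U lies on line AY with AU:UY = 5:3 ⇒ U = (1/16, 15/16)
3. S is where the line through Y parallel to AG meets line GK ⇒ S = (-1/5, 0)
through U parallel to GS: direction (-1/5, 0); meets AG at E = (3/16, 15/16)
E = A + t·(G−A) with t = -1/8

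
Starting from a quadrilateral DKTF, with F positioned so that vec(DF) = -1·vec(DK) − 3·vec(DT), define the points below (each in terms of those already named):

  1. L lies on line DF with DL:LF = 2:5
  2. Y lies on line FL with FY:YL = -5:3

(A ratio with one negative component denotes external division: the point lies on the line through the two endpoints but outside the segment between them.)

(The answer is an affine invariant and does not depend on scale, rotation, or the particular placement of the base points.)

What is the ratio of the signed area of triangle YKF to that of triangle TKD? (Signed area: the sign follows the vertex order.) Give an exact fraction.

Assign D = (0, 0), K = (1, 0), T = (0, 1), F = (-1, -3) — the answer is frame-independent, so this choice is without loss of generality.
1. L lies on line DF with DL:LF = 2:5 ⇒ L = (-2/7, -6/7)
2. Y lies on line FL with FY:YL = -5:3 ⇒ Y = (11/14, 33/14)
2·[YKF] = -75/14, 2·[TKD] = -1
[YKF]:[TKD] = -75/14:-1 = 75/14

[YKF]:[TKD] = 75/14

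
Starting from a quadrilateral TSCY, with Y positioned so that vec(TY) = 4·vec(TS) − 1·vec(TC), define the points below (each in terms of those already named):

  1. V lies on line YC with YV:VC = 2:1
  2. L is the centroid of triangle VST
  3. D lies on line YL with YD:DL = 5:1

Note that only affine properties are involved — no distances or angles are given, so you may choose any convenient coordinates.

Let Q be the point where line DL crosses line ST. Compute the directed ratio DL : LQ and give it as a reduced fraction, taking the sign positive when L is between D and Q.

DL:LQ = -5/3

Assign T = (0, 0), S = (1, 0), C = (0, 1), Y = (4, -1) — the answer is frame-independent, so this choice is without loss of generality.
1. V lies on line YC with YV:VC = 2:1 ⇒ V = (4/3, 1/3)
2. L is the centroid of triangle VST ⇒ L = (7/9, 1/9)
3. D lies on line YL with YD:DL = 5:1 ⇒ D = (71/54, -2/27)
line DL meets ST at Q = (11/10, 0)
L = D + t·(Q−D) with t = 5/2, so DL:LQ = 5/2:-3/2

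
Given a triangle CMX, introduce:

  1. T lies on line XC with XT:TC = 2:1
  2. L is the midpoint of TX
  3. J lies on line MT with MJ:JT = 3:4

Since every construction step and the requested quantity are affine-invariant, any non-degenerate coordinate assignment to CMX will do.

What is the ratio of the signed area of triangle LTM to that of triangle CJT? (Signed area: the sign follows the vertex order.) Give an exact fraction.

[LTM]:[CJT] = 7/4

Work in coordinates with C = (0, 0), M = (1, 0), X = (0, 1).
1. T lies on line XC with XT:TC = 2:1 ⇒ T = (0, 1/3)
2. L is the midpoint of TX ⇒ L = (0, 2/3)
3. J lies on line MT with MJ:JT = 3:4 ⇒ J = (4/7, 1/7)
2·[LTM] = 1/3, 2·[CJT] = 4/21
[LTM]:[CJT] = 1/3:4/21 = 7/4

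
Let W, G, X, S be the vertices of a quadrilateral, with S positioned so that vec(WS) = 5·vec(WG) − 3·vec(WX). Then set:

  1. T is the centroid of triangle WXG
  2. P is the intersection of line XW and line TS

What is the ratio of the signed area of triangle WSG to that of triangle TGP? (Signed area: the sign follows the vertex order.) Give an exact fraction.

Choose coordinates W = (0, 0), G = (1, 0), X = (0, 1), S = (5, -3).
1. T is the centroid of triangle WXG ⇒ T = (1/3, 1/3)
2. P is the intersection of line XW and line TS ⇒ P = (0, 4/7)
2·[WSG] = 3, 2·[TGP] = 1/21
[WSG]:[TGP] = 3:1/21 = 63

[WSG]:[TGP] = 63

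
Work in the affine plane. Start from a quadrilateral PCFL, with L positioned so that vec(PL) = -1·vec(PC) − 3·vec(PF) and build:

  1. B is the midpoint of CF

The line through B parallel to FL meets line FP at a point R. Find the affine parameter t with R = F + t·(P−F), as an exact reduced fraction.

Work in coordinates with P = (0, 0), C = (1, 0), F = (0, 1), L = (-1, -3).
1. B is the midpoint of CF ⇒ B = (1/2, 1/2)
through B parallel to FL: direction (-1, -4); meets FP at R = (0, -3/2)
R = F + t·(P−F) with t = 5/2

t = 5/2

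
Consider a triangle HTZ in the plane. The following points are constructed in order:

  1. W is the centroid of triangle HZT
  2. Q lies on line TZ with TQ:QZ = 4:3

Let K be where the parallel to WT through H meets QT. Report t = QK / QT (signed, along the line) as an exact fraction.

Choose coordinates H = (0, 0), T = (1, 0), Z = (0, 1).
1. W is the centroid of triangle HZT ⇒ W = (1/3, 1/3)
2. Q lies on line TZ with TQ:QZ = 4:3 ⇒ Q = (3/7, 4/7)
through H parallel to WT: direction (2/3, -1/3); meets QT at K = (2, -1)
K = Q + t·(T−Q) with t = 11/4

t = 11/4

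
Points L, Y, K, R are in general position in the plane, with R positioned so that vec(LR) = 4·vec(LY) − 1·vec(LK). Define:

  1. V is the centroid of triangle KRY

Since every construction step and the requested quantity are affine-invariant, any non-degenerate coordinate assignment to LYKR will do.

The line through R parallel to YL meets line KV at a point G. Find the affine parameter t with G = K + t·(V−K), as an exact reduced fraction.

t = 2

Assign L = (0, 0), Y = (1, 0), K = (0, 1), R = (4, -1) — the answer is frame-independent, so this choice is without loss of generality.
1. V is the centroid of triangle KRY ⇒ V = (5/3, 0)
through R parallel to YL: direction (-1, 0); meets KV at G = (10/3, -1)
G = K + t·(V−K) with t = 2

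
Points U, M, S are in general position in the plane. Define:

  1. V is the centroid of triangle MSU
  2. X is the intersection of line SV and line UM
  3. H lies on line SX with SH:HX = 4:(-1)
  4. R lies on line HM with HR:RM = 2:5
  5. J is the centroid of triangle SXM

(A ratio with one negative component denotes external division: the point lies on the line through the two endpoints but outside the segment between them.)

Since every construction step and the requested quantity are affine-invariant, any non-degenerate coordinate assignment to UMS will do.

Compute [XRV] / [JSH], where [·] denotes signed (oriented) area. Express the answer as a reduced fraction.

Set U = (0, 0), M = (1, 0), S = (0, 1); any affine frame gives the same invariant.
1. V is the centroid of triangle MSU ⇒ V = (1/3, 1/3)
2. X is the intersection of line SV and line UM ⇒ X = (1/2, 0)
3. H lies on line SX with SH:HX = 4:(-1) ⇒ H = (2/3, -1/3)
4. R lies on line HM with HR:RM = 2:5 ⇒ R = (16/21, -5/21)
5. J is the centroid of triangle SXM ⇒ J = (1/2, 1/3)
2·[XRV] = 1/21, 2·[JSH] = 2/9
[XRV]:[JSH] = 1/21:2/9 = 3/14

[XRV]:[JSH] = 3/14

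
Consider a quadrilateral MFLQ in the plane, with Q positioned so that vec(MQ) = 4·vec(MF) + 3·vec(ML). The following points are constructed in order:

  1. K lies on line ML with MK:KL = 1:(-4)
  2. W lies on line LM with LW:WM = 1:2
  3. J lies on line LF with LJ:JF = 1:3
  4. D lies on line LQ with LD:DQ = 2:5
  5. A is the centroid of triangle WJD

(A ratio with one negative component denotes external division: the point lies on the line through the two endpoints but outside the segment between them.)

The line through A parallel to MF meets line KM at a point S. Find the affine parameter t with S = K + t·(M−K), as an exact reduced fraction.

Choose coordinates M = (0, 0), F = (1, 0), L = (0, 1), Q = (4, 3).
1. K lies on line ML with MK:KL = 1:(-4) ⇒ K = (0, -1/3)
2. W lies on line LM with LW:WM = 1:2 ⇒ W = (0, 2/3)
3. J lies on line LF with LJ:JF = 1:3 ⇒ J = (1/4, 3/4)
4. D lies on line LQ with LD:DQ = 2:5 ⇒ D = (8/7, 11/7)
5. A is the centroid of triangle WJD ⇒ A = (13/28, 251/252)
through A parallel to MF: direction (1, 0); meets KM at S = (0, 251/252)
S = K + t·(M−K) with t = 335/84

t = 335/84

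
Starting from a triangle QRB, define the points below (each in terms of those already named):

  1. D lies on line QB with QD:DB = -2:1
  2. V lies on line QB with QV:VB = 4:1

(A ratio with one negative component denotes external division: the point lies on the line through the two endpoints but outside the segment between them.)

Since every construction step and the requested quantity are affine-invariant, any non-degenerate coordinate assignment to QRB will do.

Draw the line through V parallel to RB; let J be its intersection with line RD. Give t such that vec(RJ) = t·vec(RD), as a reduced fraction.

t = -1/5

Choose coordinates Q = (0, 0), R = (1, 0), B = (0, 1).
1. D lies on line QB with QD:DB = -2:1 ⇒ D = (0, 2)
2. V lies on line QB with QV:VB = 4:1 ⇒ V = (0, 4/5)
through V parallel to RB: direction (-1, 1); meets RD at J = (6/5, -2/5)
J = R + t·(D−R) with t = -1/5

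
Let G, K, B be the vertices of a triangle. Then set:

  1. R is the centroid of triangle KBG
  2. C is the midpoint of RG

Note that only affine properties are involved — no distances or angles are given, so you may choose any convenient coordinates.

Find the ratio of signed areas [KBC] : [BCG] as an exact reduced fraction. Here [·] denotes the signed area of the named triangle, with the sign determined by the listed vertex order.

[KBC]:[BCG] = -4

Assign G = (0, 0), K = (1, 0), B = (0, 1) — the answer is frame-independent, so this choice is without loss of generality.
1. R is the centroid of triangle KBG ⇒ R = (1/3, 1/3)
2. C is the midpoint of RG ⇒ C = (1/6, 1/6)
2·[KBC] = 2/3, 2·[BCG] = -1/6
[KBC]:[BCG] = 2/3:-1/6 = -4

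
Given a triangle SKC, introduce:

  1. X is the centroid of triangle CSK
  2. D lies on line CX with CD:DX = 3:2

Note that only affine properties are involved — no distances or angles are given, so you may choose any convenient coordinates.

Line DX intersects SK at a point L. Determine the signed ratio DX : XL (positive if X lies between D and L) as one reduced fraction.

DX:XL = 4/5

Work in coordinates with S = (0, 0), K = (1, 0), C = (0, 1).
1. X is the centroid of triangle CSK ⇒ X = (1/3, 1/3)
2. D lies on line CX with CD:DX = 3:2 ⇒ D = (1/5, 3/5)
line DX meets SK at L = (1/2, 0)
X = D + t·(L−D) with t = 4/9, so DX:XL = 4/9:5/9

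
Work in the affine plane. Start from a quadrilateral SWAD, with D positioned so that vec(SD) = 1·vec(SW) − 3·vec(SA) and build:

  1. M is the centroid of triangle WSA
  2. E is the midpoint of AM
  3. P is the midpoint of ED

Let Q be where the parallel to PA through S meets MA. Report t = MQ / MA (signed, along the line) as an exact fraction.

Work in coordinates with S = (0, 0), W = (1, 0), A = (0, 1), D = (1, -3).
1. M is the centroid of triangle WSA ⇒ M = (1/3, 1/3)
2. E is the midpoint of AM ⇒ E = (1/6, 2/3)
3. P is the midpoint of ED ⇒ P = (7/12, -7/6)
through S parallel to PA: direction (-7/12, 13/6); meets MA at Q = (-7/12, 13/6)
Q = M + t·(A−M) with t = 11/4

t = 11/4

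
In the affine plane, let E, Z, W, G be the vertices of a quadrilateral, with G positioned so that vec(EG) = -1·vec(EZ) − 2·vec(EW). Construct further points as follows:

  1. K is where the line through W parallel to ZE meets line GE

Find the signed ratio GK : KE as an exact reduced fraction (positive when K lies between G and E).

GK:KE = -3

Assign E = (0, 0), Z = (1, 0), W = (0, 1), G = (-1, -2) — the answer is frame-independent, so this choice is without loss of generality.
1. K is where the line through W parallel to ZE meets line GE ⇒ K = (1/2, 1)
K = G + t·(E−G) with t = 3/2, so GK:KE = t:(1−t) = 3/2:-1/2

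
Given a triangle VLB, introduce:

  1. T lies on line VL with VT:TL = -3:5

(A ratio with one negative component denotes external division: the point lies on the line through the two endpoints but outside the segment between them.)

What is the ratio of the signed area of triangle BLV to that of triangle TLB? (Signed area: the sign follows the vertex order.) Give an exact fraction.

Choose coordinates V = (0, 0), L = (1, 0), B = (0, 1).
1. T lies on line VL with VT:TL = -3:5 ⇒ T = (-3/2, 0)
2·[BLV] = -1, 2·[TLB] = 5/2
[BLV]:[TLB] = -1:5/2 = -2/5

[BLV]:[TLB] = -2/5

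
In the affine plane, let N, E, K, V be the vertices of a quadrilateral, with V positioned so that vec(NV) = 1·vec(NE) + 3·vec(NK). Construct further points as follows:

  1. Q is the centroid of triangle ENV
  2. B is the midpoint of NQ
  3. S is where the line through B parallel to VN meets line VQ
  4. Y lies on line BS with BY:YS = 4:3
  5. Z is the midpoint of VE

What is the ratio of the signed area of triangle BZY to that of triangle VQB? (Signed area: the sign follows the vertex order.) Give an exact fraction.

Work in coordinates with N = (0, 0), E = (1, 0), K = (0, 1), V = (1, 3).
1. Q is the centroid of triangle ENV ⇒ Q = (2/3, 1)
2. B is the midpoint of NQ ⇒ B = (1/3, 1/2)
3. S is where the line through B parallel to VN meets line VQ ⇒ S = (5/6, 2)
4. Y lies on line BS with BY:YS = 4:3 ⇒ Y = (13/21, 19/14)
5. Z is the midpoint of VE ⇒ Z = (1, 3/2)
2·[BZY] = 2/7, 2·[VQB] = -1/2
[BZY]:[VQB] = 2/7:-1/2 = -4/7

[BZY]:[VQB] = -4/7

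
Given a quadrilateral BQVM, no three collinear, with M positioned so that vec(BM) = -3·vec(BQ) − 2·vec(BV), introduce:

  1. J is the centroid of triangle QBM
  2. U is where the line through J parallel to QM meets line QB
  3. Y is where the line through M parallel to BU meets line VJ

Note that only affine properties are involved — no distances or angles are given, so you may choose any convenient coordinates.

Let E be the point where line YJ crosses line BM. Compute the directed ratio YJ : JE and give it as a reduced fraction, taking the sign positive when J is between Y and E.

Choose coordinates B = (0, 0), Q = (1, 0), V = (0, 1), M = (-3, -2).
1. J is the centroid of triangle QBM ⇒ J = (-2/3, -2/3)
2. U is where the line through J parallel to QM meets line QB ⇒ U = (2/3, 0)
3. Y is where the line through M parallel to BU meets line VJ ⇒ Y = (-6/5, -2)
line YJ meets BM at E = (-6/11, -4/11)
J = Y + t·(E−Y) with t = 22/27, so YJ:JE = 22/27:5/27

YJ:JE = 22/5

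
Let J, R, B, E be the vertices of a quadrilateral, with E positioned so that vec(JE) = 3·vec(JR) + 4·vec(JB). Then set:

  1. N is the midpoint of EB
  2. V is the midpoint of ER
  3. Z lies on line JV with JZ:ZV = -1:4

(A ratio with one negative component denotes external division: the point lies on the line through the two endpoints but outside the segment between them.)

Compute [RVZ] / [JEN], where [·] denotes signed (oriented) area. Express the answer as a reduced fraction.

Set J = (0, 0), R = (1, 0), B = (0, 1), E = (3, 4); any affine frame gives the same invariant.
1. N is the midpoint of EB ⇒ N = (3/2, 5/2)
2. V is the midpoint of ER ⇒ V = (2, 2)
3. Z lies on line JV with JZ:ZV = -1:4 ⇒ Z = (-2/3, -2/3)
2·[RVZ] = 8/3, 2·[JEN] = 3/2
[RVZ]:[JEN] = 8/3:3/2 = 16/9

[RVZ]:[JEN] = 16/9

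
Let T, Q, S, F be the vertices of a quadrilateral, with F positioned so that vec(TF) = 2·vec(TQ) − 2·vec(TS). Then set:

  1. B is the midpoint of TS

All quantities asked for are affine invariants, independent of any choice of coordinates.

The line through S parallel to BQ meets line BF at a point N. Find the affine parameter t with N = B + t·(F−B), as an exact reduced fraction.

t = -1/3

Work in coordinates with T = (0, 0), Q = (1, 0), S = (0, 1), F = (2, -2).
1. B is the midpoint of TS ⇒ B = (0, 1/2)
through S parallel to BQ: direction (1, -1/2); meets BF at N = (-2/3, 4/3)
N = B + t·(F−B) with t = -1/3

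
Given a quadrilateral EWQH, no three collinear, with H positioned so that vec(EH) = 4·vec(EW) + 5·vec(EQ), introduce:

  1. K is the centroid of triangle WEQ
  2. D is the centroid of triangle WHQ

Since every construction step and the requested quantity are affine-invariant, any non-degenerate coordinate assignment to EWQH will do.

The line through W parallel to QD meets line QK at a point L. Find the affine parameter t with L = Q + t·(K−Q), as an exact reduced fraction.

Set E = (0, 0), W = (1, 0), Q = (0, 1), H = (4, 5); any affine frame gives the same invariant.
1. K is the centroid of triangle WEQ ⇒ K = (1/3, 1/3)
2. D is the centroid of triangle WHQ ⇒ D = (5/3, 2)
through W parallel to QD: direction (5/3, 1); meets QK at L = (8/13, -3/13)
L = Q + t·(K−Q) with t = 24/13

t = 24/13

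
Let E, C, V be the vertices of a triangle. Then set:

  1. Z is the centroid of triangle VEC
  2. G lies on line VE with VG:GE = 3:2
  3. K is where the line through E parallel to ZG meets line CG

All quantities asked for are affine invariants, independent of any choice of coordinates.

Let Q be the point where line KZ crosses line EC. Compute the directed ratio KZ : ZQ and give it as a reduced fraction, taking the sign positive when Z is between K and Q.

Work in coordinates with E = (0, 0), C = (1, 0), V = (0, 1).
1. Z is the centroid of triangle VEC ⇒ Z = (1/3, 1/3)
2. G lies on line VE with VG:GE = 3:2 ⇒ G = (0, 2/5)
3. K is where the line through E parallel to ZG meets line CG ⇒ K = (2, -2/5)
line KZ meets EC at Q = (12/11, 0)
Z = K + t·(Q−K) with t = 11/6, so KZ:ZQ = 11/6:-5/6

KZ:ZQ = -11/5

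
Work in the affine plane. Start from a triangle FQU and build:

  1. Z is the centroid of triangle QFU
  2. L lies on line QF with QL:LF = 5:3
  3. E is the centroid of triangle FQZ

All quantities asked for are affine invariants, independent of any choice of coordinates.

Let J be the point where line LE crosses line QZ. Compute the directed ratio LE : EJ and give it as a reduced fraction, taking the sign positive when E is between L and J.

Assign F = (0, 0), Q = (1, 0), U = (0, 1) — the answer is frame-independent, so this choice is without loss of generality.
1. Z is the centroid of triangle QFU ⇒ Z = (1/3, 1/3)
2. L lies on line QF with QL:LF = 5:3 ⇒ L = (3/8, 0)
3. E is the centroid of triangle FQZ ⇒ E = (4/9, 1/9)
line LE meets QZ at J = (11/21, 5/21)
E = L + t·(J−L) with t = 7/15, so LE:EJ = 7/15:8/15

LE:EJ = 7/8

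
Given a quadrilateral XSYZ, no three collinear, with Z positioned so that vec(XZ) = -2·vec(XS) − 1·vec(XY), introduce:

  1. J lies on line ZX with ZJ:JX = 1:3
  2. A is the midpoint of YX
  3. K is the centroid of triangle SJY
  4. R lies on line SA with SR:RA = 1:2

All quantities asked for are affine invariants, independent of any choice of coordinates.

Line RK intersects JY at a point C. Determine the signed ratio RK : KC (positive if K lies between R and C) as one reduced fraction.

Choose coordinates X = (0, 0), S = (1, 0), Y = (0, 1), Z = (-2, -1).
1. J lies on line ZX with ZJ:JX = 1:3 ⇒ J = (-3/2, -3/4)
2. A is the midpoint of YX ⇒ A = (0, 1/2)
3. K is the centroid of triangle SJY ⇒ K = (-1/6, 1/12)
4. R lies on line SA with SR:RA = 1:2 ⇒ R = (2/3, 1/6)
line RK meets JY at C = (-27/32, 1/64)
K = R + t·(C−R) with t = 16/29, so RK:KC = 16/29:13/29

RK:KC = 16/13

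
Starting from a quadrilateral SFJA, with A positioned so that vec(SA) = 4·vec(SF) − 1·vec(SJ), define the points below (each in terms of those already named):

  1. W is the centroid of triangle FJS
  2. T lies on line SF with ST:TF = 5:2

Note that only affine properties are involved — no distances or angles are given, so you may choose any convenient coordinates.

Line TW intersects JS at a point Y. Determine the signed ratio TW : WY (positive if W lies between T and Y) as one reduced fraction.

TW:WY = 8/7

Choose coordinates S = (0, 0), F = (1, 0), J = (0, 1), A = (4, -1).
1. W is the centroid of triangle FJS ⇒ W = (1/3, 1/3)
2. T lies on line SF with ST:TF = 5:2 ⇒ T = (5/7, 0)
line TW meets JS at Y = (0, 5/8)
W = T + t·(Y−T) with t = 8/15, so TW:WY = 8/15:7/15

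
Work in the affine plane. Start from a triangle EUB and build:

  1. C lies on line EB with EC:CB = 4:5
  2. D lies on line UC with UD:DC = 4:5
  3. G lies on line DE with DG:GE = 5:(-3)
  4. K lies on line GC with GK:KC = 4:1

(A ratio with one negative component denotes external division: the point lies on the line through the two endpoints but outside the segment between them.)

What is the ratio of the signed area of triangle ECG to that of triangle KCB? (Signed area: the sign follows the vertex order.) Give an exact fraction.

Work in coordinates with E = (0, 0), U = (1, 0), B = (0, 1).
1. C lies on line EB with EC:CB = 4:5 ⇒ C = (0, 4/9)
2. D lies on line UC with UD:DC = 4:5 ⇒ D = (5/9, 16/81)
3. G lies on line DE with DG:GE = 5:(-3) ⇒ G = (-5/6, -8/27)
4. K lies on line GC with GK:KC = 4:1 ⇒ K = (-1/6, 8/27)
2·[ECG] = 10/27, 2·[KCB] = 5/54
[ECG]:[KCB] = 10/27:5/54 = 4

[ECG]:[KCB] = 4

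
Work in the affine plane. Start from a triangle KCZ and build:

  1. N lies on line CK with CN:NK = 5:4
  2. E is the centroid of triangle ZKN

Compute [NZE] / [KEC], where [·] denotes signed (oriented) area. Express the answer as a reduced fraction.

[NZE]:[KEC] = -4/9

Work in coordinates with K = (0, 0), C = (1, 0), Z = (0, 1).
1. N lies on line CK with CN:NK = 5:4 ⇒ N = (4/9, 0)
2. E is the centroid of triangle ZKN ⇒ E = (4/27, 1/3)
2·[NZE] = 4/27, 2·[KEC] = -1/3
[NZE]:[KEC] = 4/27:-1/3 = -4/9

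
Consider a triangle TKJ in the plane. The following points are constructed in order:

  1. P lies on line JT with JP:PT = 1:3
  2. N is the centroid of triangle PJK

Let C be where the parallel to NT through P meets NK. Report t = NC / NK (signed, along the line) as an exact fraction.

t = -3/7

Set T = (0, 0), K = (1, 0), J = (0, 1); any affine frame gives the same invariant.
1. P lies on line JT with JP:PT = 1:3 ⇒ P = (0, 3/4)
2. N is the centroid of triangle PJK ⇒ N = (1/3, 7/12)
through P parallel to NT: direction (-1/3, -7/12); meets NK at C = (1/21, 5/6)
C = N + t·(K−N) with t = -3/7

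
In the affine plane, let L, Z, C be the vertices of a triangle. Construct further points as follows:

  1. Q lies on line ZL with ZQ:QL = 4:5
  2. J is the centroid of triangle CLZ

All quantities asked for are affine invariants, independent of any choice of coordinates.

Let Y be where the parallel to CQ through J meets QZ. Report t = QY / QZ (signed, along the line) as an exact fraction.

t = -1/12

Set L = (0, 0), Z = (1, 0), C = (0, 1); any affine frame gives the same invariant.
1. Q lies on line ZL with ZQ:QL = 4:5 ⇒ Q = (5/9, 0)
2. J is the centroid of triangle CLZ ⇒ J = (1/3, 1/3)
through J parallel to CQ: direction (5/9, -1); meets QZ at Y = (14/27, 0)
Y = Q + t·(Z−Q) with t = -1/12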